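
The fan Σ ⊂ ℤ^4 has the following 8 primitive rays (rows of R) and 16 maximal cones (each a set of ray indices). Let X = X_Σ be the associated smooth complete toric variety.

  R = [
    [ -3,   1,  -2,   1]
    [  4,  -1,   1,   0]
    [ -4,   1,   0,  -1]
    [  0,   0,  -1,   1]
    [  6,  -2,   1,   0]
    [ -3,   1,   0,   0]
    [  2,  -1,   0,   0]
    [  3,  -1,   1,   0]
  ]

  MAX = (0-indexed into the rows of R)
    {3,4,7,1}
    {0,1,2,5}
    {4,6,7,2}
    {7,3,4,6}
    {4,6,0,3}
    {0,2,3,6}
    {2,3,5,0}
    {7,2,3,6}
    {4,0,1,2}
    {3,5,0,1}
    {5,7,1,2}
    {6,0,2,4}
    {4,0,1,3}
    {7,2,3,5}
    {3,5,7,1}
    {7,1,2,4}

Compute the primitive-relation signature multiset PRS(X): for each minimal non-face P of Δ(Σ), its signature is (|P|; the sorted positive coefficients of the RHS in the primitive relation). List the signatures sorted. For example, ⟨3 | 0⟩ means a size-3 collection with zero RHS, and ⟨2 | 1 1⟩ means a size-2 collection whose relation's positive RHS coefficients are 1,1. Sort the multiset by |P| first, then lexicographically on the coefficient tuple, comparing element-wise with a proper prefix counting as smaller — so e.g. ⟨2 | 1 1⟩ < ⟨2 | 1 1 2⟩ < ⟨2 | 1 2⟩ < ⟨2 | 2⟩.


Primitive collections (6):

  P={0,7}:  v_{0} + v_{7} = v_{3}  so sig = ⟨2 | 1⟩
  P={1,6}:  v_{1} + v_{6} = v_{4}  so sig = ⟨2 | 1⟩
  P={4,5}:  v_{4} + v_{5} = v_{7}  so sig = ⟨2 | 1⟩
  P={5,6}:  v_{5} + v_{6} = v_{2} + v_{3} + v_{7}  so sig = ⟨2 | 1 1 1⟩
  P={1,2,3}:  v_{1} + v_{2} + v_{3} = 0  so sig = ⟨3 | 0⟩
  P={2,3,4}:  v_{2} + v_{3} + v_{4} = v_{6}  so sig = ⟨3 | 1⟩

so the primitive-relation signature multiset is
{ ⟨2 | 1⟩ ×3,  ⟨2 | 1 1 1⟩,  ⟨3 | 0⟩,  ⟨3 | 1⟩ }


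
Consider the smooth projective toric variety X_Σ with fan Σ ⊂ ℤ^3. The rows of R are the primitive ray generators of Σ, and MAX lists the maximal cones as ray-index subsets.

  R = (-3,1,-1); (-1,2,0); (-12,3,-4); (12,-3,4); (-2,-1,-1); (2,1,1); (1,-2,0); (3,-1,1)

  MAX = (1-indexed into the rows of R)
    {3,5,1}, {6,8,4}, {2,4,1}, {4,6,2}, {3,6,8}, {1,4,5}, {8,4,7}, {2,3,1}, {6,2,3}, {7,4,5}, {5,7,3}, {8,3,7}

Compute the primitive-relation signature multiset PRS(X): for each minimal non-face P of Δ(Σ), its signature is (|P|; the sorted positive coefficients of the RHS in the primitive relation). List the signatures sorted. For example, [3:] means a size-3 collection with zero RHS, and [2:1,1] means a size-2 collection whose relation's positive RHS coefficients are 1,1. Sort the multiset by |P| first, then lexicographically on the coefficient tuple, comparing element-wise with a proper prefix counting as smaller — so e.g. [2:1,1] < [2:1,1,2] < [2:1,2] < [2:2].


10 collections generate NE(X_Σ); each relation:

  {1,8}:  v_{1} + v_{8} = 0  ⟹  sig = [2:]
  {2,7}:  v_{2} + v_{7} = 0  ⟹  sig = [2:]
  {3,4}:  v_{3} + v_{4} = 0  ⟹  sig = [2:]
  {5,6}:  v_{5} + v_{6} = 0  ⟹  sig = [2:]
  {1,6}:  v_{1} + v_{6} = v_{2}  ⟹  sig = [2:1]
  {1,7}:  v_{1} + v_{7} = v_{5}  ⟹  sig = [2:1]
  {2,5}:  v_{2} + v_{5} = v_{1}  ⟹  sig = [2:1]
  {2,8}:  v_{2} + v_{8} = v_{6}  ⟹  sig = [2:1]
  {5,8}:  v_{5} + v_{8} = v_{7}  ⟹  sig = [2:1]
  {6,7}:  v_{6} + v_{7} = v_{8}  ⟹  sig = [2:1]

so the primitive-relation signature multiset is
    [2:]
    [2:]
    [2:]
    [2:]
    [2:1]
    [2:1]
    [2:1]
    [2:1]
    [2:1]
    [2:1]


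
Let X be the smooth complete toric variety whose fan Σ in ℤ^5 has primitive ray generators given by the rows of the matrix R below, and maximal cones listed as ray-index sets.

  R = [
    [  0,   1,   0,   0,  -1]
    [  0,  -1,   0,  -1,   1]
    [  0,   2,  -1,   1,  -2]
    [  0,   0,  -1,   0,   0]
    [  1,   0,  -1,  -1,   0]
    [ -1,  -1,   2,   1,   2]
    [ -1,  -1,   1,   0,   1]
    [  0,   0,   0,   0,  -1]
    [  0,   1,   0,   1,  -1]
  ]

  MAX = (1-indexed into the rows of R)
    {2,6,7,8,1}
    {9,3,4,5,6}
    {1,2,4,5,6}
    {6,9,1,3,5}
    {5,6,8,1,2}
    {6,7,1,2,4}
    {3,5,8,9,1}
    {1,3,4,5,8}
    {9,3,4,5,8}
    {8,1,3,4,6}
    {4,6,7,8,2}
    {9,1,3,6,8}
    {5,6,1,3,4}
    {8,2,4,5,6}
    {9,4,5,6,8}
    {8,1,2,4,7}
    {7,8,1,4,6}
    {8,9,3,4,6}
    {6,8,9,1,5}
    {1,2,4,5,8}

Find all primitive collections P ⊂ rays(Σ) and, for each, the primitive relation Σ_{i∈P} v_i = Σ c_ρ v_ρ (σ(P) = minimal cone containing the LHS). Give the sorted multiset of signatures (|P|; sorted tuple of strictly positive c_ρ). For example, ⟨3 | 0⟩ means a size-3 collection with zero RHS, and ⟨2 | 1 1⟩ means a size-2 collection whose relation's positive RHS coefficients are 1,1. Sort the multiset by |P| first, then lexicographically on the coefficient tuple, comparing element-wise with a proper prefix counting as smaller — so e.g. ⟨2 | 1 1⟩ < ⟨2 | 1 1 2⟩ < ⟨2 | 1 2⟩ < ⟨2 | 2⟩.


|primitive collections| = 9. Relations:

  P = {2,9}:  v_{2} + v_{9} = 0 — sig = ⟨2 | 0⟩
  P = {5,7}:  v_{5} + v_{7} = v_{2} — sig = ⟨2 | 1⟩
  P = {2,3}:  v_{2} + v_{3} = v_{1} + v_{4} — sig = ⟨2 | 1 1⟩
  P = {7,9}:  v_{7} + v_{9} = v_{1} + v_{4} + v_{6} + v_{8} — sig = ⟨2 | 1 1 1 1⟩
  P = {3,7}:  v_{3} + v_{7} = 2·v_{1} + 2·v_{4} + v_{6} + v_{8} — sig = ⟨2 | 1 1 2 2⟩
  P = {1,4,9}:  v_{1} + v_{4} + v_{9} = v_{3} — sig = ⟨3 | 1⟩
  P = {3,5,6,8}:  v_{3} + v_{5} + v_{6} + v_{8} = v_{9} — sig = ⟨4 | 1⟩
  P = {1,4,5,6,8}:  v_{1} + v_{4} + v_{5} + v_{6} + v_{8} = 0 — sig = ⟨5 | 0⟩
  P = {1,2,4,6,8}:  v_{1} + v_{2} + v_{4} + v_{6} + v_{8} = v_{7} — sig = ⟨5 | 1⟩

Hence PRS(X_Σ) =
[⟨2 | 0⟩, ⟨2 | 1⟩, ⟨2 | 1 1⟩, ⟨2 | 1 1 1 1⟩, ⟨2 | 1 1 2 2⟩, ⟨3 | 1⟩, ⟨4 | 1⟩, ⟨5 | 0⟩, ⟨5 | 1⟩]


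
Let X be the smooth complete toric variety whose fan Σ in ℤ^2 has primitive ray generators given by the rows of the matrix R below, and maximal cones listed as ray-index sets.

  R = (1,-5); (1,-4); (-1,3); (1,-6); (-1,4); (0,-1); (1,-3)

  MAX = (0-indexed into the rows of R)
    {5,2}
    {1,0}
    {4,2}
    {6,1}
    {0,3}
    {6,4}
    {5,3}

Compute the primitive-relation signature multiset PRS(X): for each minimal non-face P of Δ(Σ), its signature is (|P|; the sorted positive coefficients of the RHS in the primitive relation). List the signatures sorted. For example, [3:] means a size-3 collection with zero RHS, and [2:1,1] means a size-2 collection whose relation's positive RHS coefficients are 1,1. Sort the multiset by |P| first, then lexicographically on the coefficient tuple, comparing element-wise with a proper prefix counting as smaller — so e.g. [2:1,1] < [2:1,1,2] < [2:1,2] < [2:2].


Δ(Σ) — 7 vertices, 14 min non-faces:

  P={1,4}:  v_{1} + v_{4} = 0  →  sig = [2:]
  P={2,6}:  v_{2} + v_{6} = 0  →  sig = [2:]
  P={0,4}:  v_{0} + v_{4} = v_{5}  →  sig = [2:1]
  P={0,5}:  v_{0} + v_{5} = v_{3}  →  sig = [2:1]
  P={1,2}:  v_{1} + v_{2} = v_{5}  →  sig = [2:1]
  P={1,5}:  v_{1} + v_{5} = v_{0}  →  sig = [2:1]
  P={4,5}:  v_{4} + v_{5} = v_{2}  →  sig = [2:1]
  P={5,6}:  v_{5} + v_{6} = v_{1}  →  sig = [2:1]
  P={3,6}:  v_{3} + v_{6} = v_{0} + v_{1}  →  sig = [2:1,1]
  P={0,2}:  v_{0} + v_{2} = 2·v_{5}  →  sig = [2:2]
  P={0,6}:  v_{0} + v_{6} = 2·v_{1}  →  sig = [2:2]
  P={1,3}:  v_{1} + v_{3} = 2·v_{0}  →  sig = [2:2]
  P={3,4}:  v_{3} + v_{4} = 2·v_{5}  →  sig = [2:2]
  P={2,3}:  v_{2} + v_{3} = 3·v_{5}  →  sig = [2:3]

Signatures (|P|; sorted positive RHS coefficients), sorted:
    [2:]
    [2:]
    [2:1]
    [2:1]
    [2:1]
    [2:1]
    [2:1]
    [2:1]
    [2:1,1]
    [2:2]
    [2:2]
    [2:2]
    [2:2]
    [2:3]


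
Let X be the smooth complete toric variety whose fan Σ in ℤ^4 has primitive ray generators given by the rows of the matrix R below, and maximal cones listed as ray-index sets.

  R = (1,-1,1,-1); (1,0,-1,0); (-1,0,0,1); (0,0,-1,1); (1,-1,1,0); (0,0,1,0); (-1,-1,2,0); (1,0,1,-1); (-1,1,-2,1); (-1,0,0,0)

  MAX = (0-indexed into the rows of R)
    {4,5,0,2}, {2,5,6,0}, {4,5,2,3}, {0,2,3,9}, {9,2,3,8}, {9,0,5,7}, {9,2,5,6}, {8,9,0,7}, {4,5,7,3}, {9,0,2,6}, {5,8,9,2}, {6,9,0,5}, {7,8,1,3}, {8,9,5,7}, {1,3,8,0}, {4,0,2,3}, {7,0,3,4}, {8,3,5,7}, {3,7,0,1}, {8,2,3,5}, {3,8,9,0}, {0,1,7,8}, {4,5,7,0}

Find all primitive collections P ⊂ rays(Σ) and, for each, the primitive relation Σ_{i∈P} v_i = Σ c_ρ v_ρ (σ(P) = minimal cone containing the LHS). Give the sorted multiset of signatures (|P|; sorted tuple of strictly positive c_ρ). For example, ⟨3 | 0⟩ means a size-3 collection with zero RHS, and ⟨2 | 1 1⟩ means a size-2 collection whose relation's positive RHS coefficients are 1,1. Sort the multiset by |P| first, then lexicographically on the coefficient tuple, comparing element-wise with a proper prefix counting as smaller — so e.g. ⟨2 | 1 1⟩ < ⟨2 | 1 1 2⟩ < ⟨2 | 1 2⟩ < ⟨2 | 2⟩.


19 minimal non-faces of Δ(Σ) (on 10 rays):

  P={1,2}:  v_{1} + v_{2} = v_{3}  ⇒ sig = ⟨2 | 1⟩
  P={2,7}:  v_{2} + v_{7} = v_{5}  ⇒ sig = ⟨2 | 1⟩
  P={4,8}:  v_{4} + v_{8} = v_{3}  ⇒ sig = ⟨2 | 1⟩
  P={1,5}:  v_{1} + v_{5} = v_{3} + v_{7}  ⇒ sig = ⟨2 | 1 1⟩
  P={1,6}:  v_{1} + v_{6} = v_{0} + v_{2}  ⇒ sig = ⟨2 | 1 1⟩
  P={1,9}:  v_{1} + v_{9} = v_{0} + v_{8}  ⇒ sig = ⟨2 | 1 1⟩
  P={4,9}:  v_{4} + v_{9} = v_{0} + v_{2}  ⇒ sig = ⟨2 | 1 1⟩
  P={6,8}:  v_{6} + v_{8} = v_{2} + v_{9}  ⇒ sig = ⟨2 | 1 1⟩
  P={1,4}:  v_{1} + v_{4} = v_{0} + 2·v_{3} + v_{7}  ⇒ sig = ⟨2 | 1 1 2⟩
  P={6,7}:  v_{6} + v_{7} = v_{0} + 2·v_{5} + v_{9}  ⇒ sig = ⟨2 | 1 1 2⟩
  P={3,6}:  v_{3} + v_{6} = v_{0} + 2·v_{2}  ⇒ sig = ⟨2 | 1 2⟩
  P={4,6}:  v_{4} + v_{6} = 2·v_{0} + 2·v_{2} + v_{5}  ⇒ sig = ⟨2 | 1 2 2⟩
  P={0,5,8}:  v_{0} + v_{5} + v_{8} = 0  ⇒ sig = ⟨3 | 0⟩
  P={3,7,9}:  v_{3} + v_{7} + v_{9} = 0  ⇒ sig = ⟨3 | 0⟩
  P={0,3,5}:  v_{0} + v_{3} + v_{5} = v_{4}  ⇒ sig = ⟨3 | 1⟩
  P={3,5,9}:  v_{3} + v_{5} + v_{9} = v_{2}  ⇒ sig = ⟨3 | 1⟩
  P={0,2,8}:  v_{0} + v_{2} + v_{8} = v_{3} + v_{9}  ⇒ sig = ⟨3 | 1 1⟩
  P={0,2,5,9}:  v_{0} + v_{2} + v_{5} + v_{9} = v_{6}  ⇒ sig = ⟨4 | 1⟩
  P={0,3,7,8}:  v_{0} + v_{3} + v_{7} + v_{8} = v_{1}  ⇒ sig = ⟨4 | 1⟩

Hence PRS(X_Σ) =
{ ⟨2 | 1⟩ ×3,  ⟨2 | 1 1⟩ ×5,  ⟨2 | 1 1 2⟩ ×2,  ⟨2 | 1 2⟩,  ⟨2 | 1 2 2⟩,  ⟨3 | 0⟩ ×2,  ⟨3 | 1⟩ ×2,  ⟨3 | 1 1⟩,  ⟨4 | 1⟩ ×2 }


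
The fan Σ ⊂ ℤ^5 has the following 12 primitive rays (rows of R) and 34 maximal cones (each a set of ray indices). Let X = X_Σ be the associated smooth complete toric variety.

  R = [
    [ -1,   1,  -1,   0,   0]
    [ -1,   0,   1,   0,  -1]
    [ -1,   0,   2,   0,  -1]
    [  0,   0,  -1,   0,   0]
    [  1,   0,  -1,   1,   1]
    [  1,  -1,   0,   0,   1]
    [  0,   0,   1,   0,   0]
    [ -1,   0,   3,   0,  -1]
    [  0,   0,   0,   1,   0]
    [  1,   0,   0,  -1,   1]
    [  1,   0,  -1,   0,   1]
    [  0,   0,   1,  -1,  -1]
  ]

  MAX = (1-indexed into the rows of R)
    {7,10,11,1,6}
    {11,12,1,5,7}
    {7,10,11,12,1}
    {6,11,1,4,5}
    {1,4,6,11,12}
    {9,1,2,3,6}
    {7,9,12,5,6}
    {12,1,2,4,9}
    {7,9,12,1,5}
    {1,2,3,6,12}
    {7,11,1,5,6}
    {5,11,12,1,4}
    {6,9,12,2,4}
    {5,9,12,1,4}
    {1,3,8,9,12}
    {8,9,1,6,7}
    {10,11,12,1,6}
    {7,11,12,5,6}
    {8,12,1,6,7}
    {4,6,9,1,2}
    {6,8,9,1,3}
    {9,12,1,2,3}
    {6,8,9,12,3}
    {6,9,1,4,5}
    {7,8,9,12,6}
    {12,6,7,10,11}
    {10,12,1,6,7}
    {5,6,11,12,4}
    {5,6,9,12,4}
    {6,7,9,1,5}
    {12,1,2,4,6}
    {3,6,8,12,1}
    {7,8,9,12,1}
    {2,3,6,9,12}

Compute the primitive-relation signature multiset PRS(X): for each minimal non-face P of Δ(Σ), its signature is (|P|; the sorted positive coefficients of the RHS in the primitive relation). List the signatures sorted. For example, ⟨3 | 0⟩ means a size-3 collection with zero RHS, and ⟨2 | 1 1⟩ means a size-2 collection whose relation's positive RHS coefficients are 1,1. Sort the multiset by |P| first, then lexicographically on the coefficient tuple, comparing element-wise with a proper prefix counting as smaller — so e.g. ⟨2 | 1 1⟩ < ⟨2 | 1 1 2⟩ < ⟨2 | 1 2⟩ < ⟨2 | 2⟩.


|primitive collections| = 22. Relations:

  • {2,11}:  v_{2} + v_{11} = 0  ⟹  sig = ⟨2 | 0⟩
  • {4,7}:  v_{4} + v_{7} = 0  ⟹  sig = ⟨2 | 0⟩
  • {2,5}:  v_{2} + v_{5} = v_{9}  ⟹  sig = ⟨2 | 1⟩
  • {2,7}:  v_{2} + v_{7} = v_{3}  ⟹  sig = ⟨2 | 1⟩
  • {3,4}:  v_{3} + v_{4} = v_{2}  ⟹  sig = ⟨2 | 1⟩
  • {3,7}:  v_{3} + v_{7} = v_{8}  ⟹  sig = ⟨2 | 1⟩
  • {3,11}:  v_{3} + v_{11} = v_{7}  ⟹  sig = ⟨2 | 1⟩
  • {4,8}:  v_{4} + v_{8} = v_{3}  ⟹  sig = ⟨2 | 1⟩
  • {9,11}:  v_{9} + v_{11} = v_{5}  ⟹  sig = ⟨2 | 1⟩
  • {3,5}:  v_{3} + v_{5} = v_{7} + v_{9}  ⟹  sig = ⟨2 | 1 1⟩
  • {9,10}:  v_{9} + v_{10} = v_{7} + v_{11}  ⟹  sig = ⟨2 | 1 1⟩
  • {2,10}:  v_{2} + v_{10} = v_{1} + v_{6} + v_{7} + v_{12}  ⟹  sig = ⟨2 | 1 1 1 1⟩
  • {4,10}:  v_{4} + v_{10} = v_{1} + v_{6} + v_{11} + v_{12}  ⟹  sig = ⟨2 | 1 1 1 1⟩
  • {3,10}:  v_{3} + v_{10} = v_{1} + v_{6} + 2·v_{7} + v_{12}  ⟹  sig = ⟨2 | 1 1 1 2⟩
  • {8,10}:  v_{8} + v_{10} = v_{1} + v_{6} + 3·v_{7} + v_{12}  ⟹  sig = ⟨2 | 1 1 1 3⟩
  • {5,8}:  v_{5} + v_{8} = 2·v_{7} + v_{9}  ⟹  sig = ⟨2 | 1 2⟩
  • {5,10}:  v_{5} + v_{10} = v_{7} + 2·v_{11}  ⟹  sig = ⟨2 | 1 2⟩
  • {2,8}:  v_{2} + v_{8} = 2·v_{3}  ⟹  sig = ⟨2 | 2⟩
  • {8,11}:  v_{8} + v_{11} = 2·v_{7}  ⟹  sig = ⟨2 | 2⟩
  • {1,6,9,12}:  v_{1} + v_{6} + v_{9} + v_{12} = 0  ⟹  sig = ⟨4 | 0⟩
  • {1,5,6,12}:  v_{1} + v_{5} + v_{6} + v_{12} = v_{11}  ⟹  sig = ⟨4 | 1⟩
  • {1,6,7,11,12}:  v_{1} + v_{6} + v_{7} + v_{11} + v_{12} = v_{10}  ⟹  sig = ⟨5 | 1⟩

Sorted signature multiset PRS(X):
{ ⟨2 | 0⟩ ×2,  ⟨2 | 1⟩ ×7,  ⟨2 | 1 1⟩ ×2,  ⟨2 | 1 1 1 1⟩ ×2,  ⟨2 | 1 1 1 2⟩,  ⟨2 | 1 1 1 3⟩,  ⟨2 | 1 2⟩ ×2,  ⟨2 | 2⟩ ×2,  ⟨4 | 0⟩,  ⟨4 | 1⟩,  ⟨5 | 1⟩ }


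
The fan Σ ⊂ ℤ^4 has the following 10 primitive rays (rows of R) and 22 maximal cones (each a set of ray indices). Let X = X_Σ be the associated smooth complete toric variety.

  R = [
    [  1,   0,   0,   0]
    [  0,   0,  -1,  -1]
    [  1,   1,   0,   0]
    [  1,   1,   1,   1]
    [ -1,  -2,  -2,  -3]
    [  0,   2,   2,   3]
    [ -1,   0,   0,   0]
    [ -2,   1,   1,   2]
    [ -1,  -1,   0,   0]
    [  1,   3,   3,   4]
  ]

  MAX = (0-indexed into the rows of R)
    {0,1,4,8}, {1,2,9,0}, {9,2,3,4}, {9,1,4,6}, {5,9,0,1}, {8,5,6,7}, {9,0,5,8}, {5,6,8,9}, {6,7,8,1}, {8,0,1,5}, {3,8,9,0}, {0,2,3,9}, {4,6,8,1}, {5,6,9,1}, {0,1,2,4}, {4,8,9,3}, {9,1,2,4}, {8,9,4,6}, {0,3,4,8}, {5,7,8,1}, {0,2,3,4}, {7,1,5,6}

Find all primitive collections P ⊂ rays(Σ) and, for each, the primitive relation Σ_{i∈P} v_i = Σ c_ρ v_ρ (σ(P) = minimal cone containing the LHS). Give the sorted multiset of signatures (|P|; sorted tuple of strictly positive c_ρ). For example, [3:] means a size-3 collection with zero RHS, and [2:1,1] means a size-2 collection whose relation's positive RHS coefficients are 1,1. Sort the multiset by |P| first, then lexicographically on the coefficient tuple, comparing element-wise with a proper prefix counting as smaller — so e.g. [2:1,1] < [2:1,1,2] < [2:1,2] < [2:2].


Σ has 16 primitive collections:

  • {0,6}:  v_{0} + v_{6} = 0  ⇒ sig = [2:]
  • {2,8}:  v_{2} + v_{8} = 0  ⇒ sig = [2:]
  • {1,3}:  v_{1} + v_{3} = v_{2}  ⇒ sig = [2:1]
  • {3,5}:  v_{3} + v_{5} = v_{9}  ⇒ sig = [2:1]
  • {4,5}:  v_{4} + v_{5} = v_{6}  ⇒ sig = [2:1]
  • {2,5}:  v_{2} + v_{5} = v_{1} + v_{9}  ⇒ sig = [2:1,1]
  • {3,6}:  v_{3} + v_{6} = v_{4} + v_{9}  ⇒ sig = [2:1,1]
  • {3,7}:  v_{3} + v_{7} = v_{5} + v_{6}  ⇒ sig = [2:1,1]
  • {0,7}:  v_{0} + v_{7} = v_{1} + v_{5} + v_{8}  ⇒ sig = [2:1,1,1]
  • {2,6}:  v_{2} + v_{6} = v_{1} + v_{4} + v_{9}  ⇒ sig = [2:1,1,1]
  • {2,7}:  v_{2} + v_{7} = v_{1} + v_{5} + v_{6}  ⇒ sig = [2:1,1,1]
  • {4,7}:  v_{4} + v_{7} = v_{1} + 2·v_{6} + v_{8}  ⇒ sig = [2:1,1,2]
  • {7,9}:  v_{7} + v_{9} = 2·v_{5} + v_{6}  ⇒ sig = [2:1,2]
  • {0,4,9}:  v_{0} + v_{4} + v_{9} = v_{3}  ⇒ sig = [3:1]
  • {1,8,9}:  v_{1} + v_{8} + v_{9} = v_{5}  ⇒ sig = [3:1]
  • {1,5,6,8}:  v_{1} + v_{5} + v_{6} + v_{8} = v_{7}  ⇒ sig = [4:1]

Signatures (|P|; sorted positive RHS coefficients), sorted:
[[2:], [2:], [2:1], [2:1], [2:1], [2:1,1], [2:1,1], [2:1,1], [2:1,1,1], [2:1,1,1], [2:1,1,1], [2:1,1,2], [2:1,2], [3:1], [3:1], [4:1]]


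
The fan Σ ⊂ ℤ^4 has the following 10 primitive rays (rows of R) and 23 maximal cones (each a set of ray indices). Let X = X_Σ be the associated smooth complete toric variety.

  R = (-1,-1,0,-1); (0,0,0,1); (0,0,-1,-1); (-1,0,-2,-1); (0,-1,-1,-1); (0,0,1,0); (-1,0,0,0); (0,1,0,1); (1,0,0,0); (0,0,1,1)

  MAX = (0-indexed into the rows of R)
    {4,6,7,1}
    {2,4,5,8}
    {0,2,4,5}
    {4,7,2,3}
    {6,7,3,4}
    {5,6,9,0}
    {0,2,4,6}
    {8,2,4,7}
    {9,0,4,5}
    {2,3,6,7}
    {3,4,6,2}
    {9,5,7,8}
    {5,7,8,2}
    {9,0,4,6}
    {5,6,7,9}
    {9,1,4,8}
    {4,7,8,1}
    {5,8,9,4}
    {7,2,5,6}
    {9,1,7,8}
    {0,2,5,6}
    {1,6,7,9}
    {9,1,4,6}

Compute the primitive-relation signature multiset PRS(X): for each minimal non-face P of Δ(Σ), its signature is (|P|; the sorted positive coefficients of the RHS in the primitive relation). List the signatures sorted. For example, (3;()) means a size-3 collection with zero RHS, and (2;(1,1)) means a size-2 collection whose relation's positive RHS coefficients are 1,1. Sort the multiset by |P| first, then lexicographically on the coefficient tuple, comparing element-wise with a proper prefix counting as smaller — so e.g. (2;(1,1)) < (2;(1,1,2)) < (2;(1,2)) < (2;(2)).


Primitive collections (16):

  • {2,9}:  v_{2} + v_{9} = 0  so sig = (2;())
  • {6,8}:  v_{6} + v_{8} = 0  so sig = (2;())
  • {0,7}:  v_{0} + v_{7} = v_{6}  so sig = (2;(1))
  • {1,5}:  v_{1} + v_{5} = v_{9}  so sig = (2;(1))
  • {0,8}:  v_{0} + v_{8} = v_{4} + v_{5}  so sig = (2;(1,1))
  • {1,2}:  v_{1} + v_{2} = v_{4} + v_{7}  so sig = (2;(1,1))
  • {3,5}:  v_{3} + v_{5} = v_{2} + v_{6}  so sig = (2;(1,1))
  • {0,1}:  v_{0} + v_{1} = v_{4} + v_{6} + v_{9}  so sig = (2;(1,1,1))
  • {3,8}:  v_{3} + v_{8} = v_{2} + v_{4} + v_{7}  so sig = (2;(1,1,1))
  • {3,9}:  v_{3} + v_{9} = v_{4} + v_{6} + v_{7}  so sig = (2;(1,1,1))
  • {0,3}:  v_{0} + v_{3} = v_{2} + v_{4} + 2·v_{6}  so sig = (2;(1,1,2))
  • {1,3}:  v_{1} + v_{3} = 2·v_{4} + v_{6} + 2·v_{7}  so sig = (2;(1,2,2))
  • {4,5,7}:  v_{4} + v_{5} + v_{7} = 0  so sig = (3;())
  • {4,5,6}:  v_{4} + v_{5} + v_{6} = v_{0}  so sig = (3;(1))
  • {4,7,9}:  v_{4} + v_{7} + v_{9} = v_{1}  so sig = (3;(1))
  • {2,4,6,7}:  v_{2} + v_{4} + v_{6} + v_{7} = v_{3}  so sig = (4;(1))

Signatures (|P|; sorted positive RHS coefficients), sorted:
    |P|=2: 12 collections, coeffs (), (), (1), (1), (1,1), (1,1), (1,1), (1,1,1), (1,1,1), (1,1,1), (1,1,2), (1,2,2)
    |P|=3: 3 collections, coeffs (), (1), (1)
    |P|=4: 1 collection, coeffs (1)


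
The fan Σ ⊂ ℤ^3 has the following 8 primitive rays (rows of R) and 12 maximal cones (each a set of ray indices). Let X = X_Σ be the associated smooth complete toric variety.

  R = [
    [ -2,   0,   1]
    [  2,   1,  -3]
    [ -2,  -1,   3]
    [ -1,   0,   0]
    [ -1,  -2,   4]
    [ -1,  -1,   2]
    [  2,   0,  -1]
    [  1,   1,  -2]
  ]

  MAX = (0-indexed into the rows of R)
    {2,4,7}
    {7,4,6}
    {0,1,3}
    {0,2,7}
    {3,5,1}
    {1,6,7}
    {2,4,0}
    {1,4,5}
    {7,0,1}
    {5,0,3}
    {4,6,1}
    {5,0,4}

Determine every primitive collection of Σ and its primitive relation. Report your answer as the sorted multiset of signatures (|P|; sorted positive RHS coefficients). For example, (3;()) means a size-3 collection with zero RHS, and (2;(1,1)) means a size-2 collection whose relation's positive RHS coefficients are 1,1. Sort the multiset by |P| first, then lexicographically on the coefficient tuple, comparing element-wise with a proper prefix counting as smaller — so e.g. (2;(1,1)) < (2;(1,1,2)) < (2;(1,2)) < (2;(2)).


14 minimal non-faces of Δ(Σ) (on 8 rays):

  P = {0,6}:  v_{0} + v_{6} = 0  ⇒ sig = (2;())
  P = {1,2}:  v_{1} + v_{2} = 0  ⇒ sig = (2;())
  P = {5,7}:  v_{5} + v_{7} = 0  ⇒ sig = (2;())
  P = {2,3}:  v_{2} + v_{3} = v_{0} + v_{5}  ⇒ sig = (2;(1,1))
  P = {2,5}:  v_{2} + v_{5} = v_{0} + v_{4}  ⇒ sig = (2;(1,1))
  P = {2,6}:  v_{2} + v_{6} = v_{4} + v_{7}  ⇒ sig = (2;(1,1))
  P = {3,6}:  v_{3} + v_{6} = v_{1} + v_{5}  ⇒ sig = (2;(1,1))
  P = {3,7}:  v_{3} + v_{7} = v_{0} + v_{1}  ⇒ sig = (2;(1,1))
  P = {5,6}:  v_{5} + v_{6} = v_{1} + v_{4}  ⇒ sig = (2;(1,1))
  P = {3,4}:  v_{3} + v_{4} = 2·v_{5}  ⇒ sig = (2;(2))
  P = {0,1,4}:  v_{0} + v_{1} + v_{4} = v_{5}  ⇒ sig = (3;(1))
  P = {0,1,5}:  v_{0} + v_{1} + v_{5} = v_{3}  ⇒ sig = (3;(1))
  P = {0,4,7}:  v_{0} + v_{4} + v_{7} = v_{2}  ⇒ sig = (3;(1))
  P = {1,4,7}:  v_{1} + v_{4} + v_{7} = v_{6}  ⇒ sig = (3;(1))

Hence PRS(X_Σ) =
[(2;()), (2;()), (2;()), (2;(1,1)), (2;(1,1)), (2;(1,1)), (2;(1,1)), (2;(1,1)), (2;(1,1)), (2;(2)), (3;(1)), (3;(1)), (3;(1)), (3;(1))]


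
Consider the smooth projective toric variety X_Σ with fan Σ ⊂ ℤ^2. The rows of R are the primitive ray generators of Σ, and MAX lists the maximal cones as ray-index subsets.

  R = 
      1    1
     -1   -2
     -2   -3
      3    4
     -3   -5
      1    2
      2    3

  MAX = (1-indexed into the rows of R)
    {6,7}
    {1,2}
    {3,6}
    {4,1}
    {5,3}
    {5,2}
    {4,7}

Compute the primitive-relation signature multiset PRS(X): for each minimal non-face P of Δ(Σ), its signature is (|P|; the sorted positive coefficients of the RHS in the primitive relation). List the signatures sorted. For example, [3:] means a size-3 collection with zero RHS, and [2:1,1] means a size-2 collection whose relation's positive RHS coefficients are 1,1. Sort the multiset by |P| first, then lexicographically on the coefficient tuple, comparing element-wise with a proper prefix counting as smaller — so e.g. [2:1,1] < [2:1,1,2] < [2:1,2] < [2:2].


14 minimal non-faces of Δ(Σ) (on 7 rays):

  P = {2,6}:  v_{2} + v_{6} = 0  →  sig = [2:]
  P = {3,7}:  v_{3} + v_{7} = 0  →  sig = [2:]
  P = {1,3}:  v_{1} + v_{3} = v_{2}  →  sig = [2:1]
  P = {1,6}:  v_{1} + v_{6} = v_{7}  →  sig = [2:1]
  P = {1,7}:  v_{1} + v_{7} = v_{4}  →  sig = [2:1]
  P = {2,3}:  v_{2} + v_{3} = v_{5}  →  sig = [2:1]
  P = {2,7}:  v_{2} + v_{7} = v_{1}  →  sig = [2:1]
  P = {3,4}:  v_{3} + v_{4} = v_{1}  →  sig = [2:1]
  P = {5,6}:  v_{5} + v_{6} = v_{3}  →  sig = [2:1]
  P = {5,7}:  v_{5} + v_{7} = v_{2}  →  sig = [2:1]
  P = {4,5}:  v_{4} + v_{5} = v_{1} + v_{2}  →  sig = [2:1,1]
  P = {1,5}:  v_{1} + v_{5} = 2·v_{2}  →  sig = [2:2]
  P = {2,4}:  v_{2} + v_{4} = 2·v_{1}  →  sig = [2:2]
  P = {4,6}:  v_{4} + v_{6} = 2·v_{7}  →  sig = [2:2]

Signatures (|P|; sorted positive RHS coefficients), sorted:
    [2:]
    [2:]
    [2:1]
    [2:1]
    [2:1]
    [2:1]
    [2:1]
    [2:1]
    [2:1]
    [2:1]
    [2:1,1]
    [2:2]
    [2:2]
    [2:2]


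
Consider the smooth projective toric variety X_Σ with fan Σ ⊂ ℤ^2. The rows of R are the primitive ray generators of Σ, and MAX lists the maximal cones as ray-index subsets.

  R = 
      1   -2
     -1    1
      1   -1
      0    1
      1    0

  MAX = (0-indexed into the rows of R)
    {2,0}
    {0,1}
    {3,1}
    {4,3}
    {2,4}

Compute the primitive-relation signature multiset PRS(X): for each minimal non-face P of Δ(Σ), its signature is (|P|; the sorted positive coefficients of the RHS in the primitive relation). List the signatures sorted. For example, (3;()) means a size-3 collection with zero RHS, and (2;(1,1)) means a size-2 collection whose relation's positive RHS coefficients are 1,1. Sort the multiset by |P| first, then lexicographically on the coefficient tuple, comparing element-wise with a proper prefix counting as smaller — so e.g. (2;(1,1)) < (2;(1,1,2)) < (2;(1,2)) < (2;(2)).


|primitive collections| = 5. Relations:

  {1,2}:  v_{1} + v_{2} = 0  so sig = (2;())
  {0,3}:  v_{0} + v_{3} = v_{2}  so sig = (2;(1))
  {1,4}:  v_{1} + v_{4} = v_{3}  so sig = (2;(1))
  {2,3}:  v_{2} + v_{3} = v_{4}  so sig = (2;(1))
  {0,4}:  v_{0} + v_{4} = 2·v_{2}  so sig = (2;(2))

Sorted signature multiset PRS(X):
{ (2;()),  (2;(1)) ×3,  (2;(2)) }


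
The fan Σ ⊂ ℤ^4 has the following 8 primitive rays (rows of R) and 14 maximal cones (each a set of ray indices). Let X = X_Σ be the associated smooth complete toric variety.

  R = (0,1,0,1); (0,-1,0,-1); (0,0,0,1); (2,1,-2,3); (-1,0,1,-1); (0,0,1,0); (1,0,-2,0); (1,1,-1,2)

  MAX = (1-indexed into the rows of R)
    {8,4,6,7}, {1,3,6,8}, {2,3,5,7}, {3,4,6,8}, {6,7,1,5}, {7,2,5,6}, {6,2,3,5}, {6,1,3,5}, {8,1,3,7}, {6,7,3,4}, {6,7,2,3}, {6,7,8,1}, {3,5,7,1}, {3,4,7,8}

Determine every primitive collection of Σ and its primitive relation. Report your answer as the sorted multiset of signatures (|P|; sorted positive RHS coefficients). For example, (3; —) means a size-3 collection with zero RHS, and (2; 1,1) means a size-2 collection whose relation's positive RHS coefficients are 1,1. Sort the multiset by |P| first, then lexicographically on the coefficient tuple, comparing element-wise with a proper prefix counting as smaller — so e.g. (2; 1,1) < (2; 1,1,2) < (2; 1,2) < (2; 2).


9 minimal non-faces of Δ(Σ) (on 8 rays):

  P = {1,2}:  v_{1} + v_{2} = 0  →  sig = (2; —)
  P = {4,5}:  v_{4} + v_{5} = v_{8}  →  sig = (2; 1)
  P = {5,8}:  v_{5} + v_{8} = v_{1}  →  sig = (2; 1)
  P = {2,8}:  v_{2} + v_{8} = v_{3} + v_{6} + v_{7}  →  sig = (2; 1,1,1)
  P = {1,4}:  v_{1} + v_{4} = 2·v_{8}  →  sig = (2; 2)
  P = {2,4}:  v_{2} + v_{4} = 2·v_{3} + 2·v_{6} + 2·v_{7}  →  sig = (2; 2,2,2)
  P = {3,5,6,7}:  v_{3} + v_{5} + v_{6} + v_{7} = 0  →  sig = (4; —)
  P = {1,3,6,7}:  v_{1} + v_{3} + v_{6} + v_{7} = v_{8}  →  sig = (4; 1)
  P = {3,6,7,8}:  v_{3} + v_{6} + v_{7} + v_{8} = v_{4}  →  sig = (4; 1)

so the primitive-relation signature multiset is
    |P|=2: 6 collections, coeffs (), (1), (1), (1,1,1), (2), (2,2,2)
    |P|=4: 3 collections, coeffs (), (1), (1)


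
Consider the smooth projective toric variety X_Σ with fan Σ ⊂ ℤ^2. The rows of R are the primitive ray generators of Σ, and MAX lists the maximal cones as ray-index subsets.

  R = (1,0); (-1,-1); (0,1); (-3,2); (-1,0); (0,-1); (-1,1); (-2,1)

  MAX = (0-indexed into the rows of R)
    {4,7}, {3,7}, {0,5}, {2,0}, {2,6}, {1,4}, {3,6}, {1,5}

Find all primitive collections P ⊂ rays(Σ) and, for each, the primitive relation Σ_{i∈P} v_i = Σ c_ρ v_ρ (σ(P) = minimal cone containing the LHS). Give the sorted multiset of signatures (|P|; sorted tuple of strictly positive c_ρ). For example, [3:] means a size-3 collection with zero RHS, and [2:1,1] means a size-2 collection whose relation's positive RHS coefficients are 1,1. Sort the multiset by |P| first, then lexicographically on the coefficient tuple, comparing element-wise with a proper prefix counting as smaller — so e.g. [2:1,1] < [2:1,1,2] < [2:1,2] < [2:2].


20 collections generate NE(X_Σ); each relation:

  • {0,4}:  v_{0} + v_{4} = 0  so sig = [2:]
  • {2,5}:  v_{2} + v_{5} = 0  so sig = [2:]
  • {0,1}:  v_{0} + v_{1} = v_{5}  so sig = [2:1]
  • {0,6}:  v_{0} + v_{6} = v_{2}  so sig = [2:1]
  • {0,7}:  v_{0} + v_{7} = v_{6}  so sig = [2:1]
  • {1,2}:  v_{1} + v_{2} = v_{4}  so sig = [2:1]
  • {2,4}:  v_{2} + v_{4} = v_{6}  so sig = [2:1]
  • {4,5}:  v_{4} + v_{5} = v_{1}  so sig = [2:1]
  • {4,6}:  v_{4} + v_{6} = v_{7}  so sig = [2:1]
  • {5,6}:  v_{5} + v_{6} = v_{4}  so sig = [2:1]
  • {6,7}:  v_{6} + v_{7} = v_{3}  so sig = [2:1]
  • {3,5}:  v_{3} + v_{5} = v_{4} + v_{7}  so sig = [2:1,1]
  • {1,3}:  v_{1} + v_{3} = 2·v_{4} + v_{7}  so sig = [2:1,2]
  • {0,3}:  v_{0} + v_{3} = 2·v_{6}  so sig = [2:2]
  • {1,6}:  v_{1} + v_{6} = 2·v_{4}  so sig = [2:2]
  • {2,7}:  v_{2} + v_{7} = 2·v_{6}  so sig = [2:2]
  • {3,4}:  v_{3} + v_{4} = 2·v_{7}  so sig = [2:2]
  • {5,7}:  v_{5} + v_{7} = 2·v_{4}  so sig = [2:2]
  • {1,7}:  v_{1} + v_{7} = 3·v_{4}  so sig = [2:3]
  • {2,3}:  v_{2} + v_{3} = 3·v_{6}  so sig = [2:3]

Hence PRS(X_Σ) =
    |P|=2: 20 collections, coeffs (), (), (1), (1), (1), (1), (1), (1), (1), (1), (1), (1,1), (1,2), (2), (2), (2), (2), (2), (3), (3)


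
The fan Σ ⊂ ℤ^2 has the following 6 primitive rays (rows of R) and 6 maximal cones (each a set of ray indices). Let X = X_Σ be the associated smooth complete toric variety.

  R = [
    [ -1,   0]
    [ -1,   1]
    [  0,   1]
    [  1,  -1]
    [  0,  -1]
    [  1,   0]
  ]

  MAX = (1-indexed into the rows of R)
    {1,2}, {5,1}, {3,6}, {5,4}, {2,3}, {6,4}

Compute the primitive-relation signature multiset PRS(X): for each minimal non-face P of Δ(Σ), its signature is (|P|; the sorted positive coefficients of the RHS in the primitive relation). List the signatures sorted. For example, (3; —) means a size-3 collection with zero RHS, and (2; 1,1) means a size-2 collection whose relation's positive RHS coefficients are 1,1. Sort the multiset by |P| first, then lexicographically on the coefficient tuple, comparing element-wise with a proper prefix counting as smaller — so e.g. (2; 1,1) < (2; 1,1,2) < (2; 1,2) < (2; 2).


Σ has 9 primitive collections:

  P={1,6}:  v_{1} + v_{6} = 0  →  sig = (2; —)
  P={2,4}:  v_{2} + v_{4} = 0  →  sig = (2; —)
  P={3,5}:  v_{3} + v_{5} = 0  →  sig = (2; —)
  P={1,3}:  v_{1} + v_{3} = v_{2}  →  sig = (2; 1)
  P={1,4}:  v_{1} + v_{4} = v_{5}  →  sig = (2; 1)
  P={2,5}:  v_{2} + v_{5} = v_{1}  →  sig = (2; 1)
  P={2,6}:  v_{2} + v_{6} = v_{3}  →  sig = (2; 1)
  P={3,4}:  v_{3} + v_{4} = v_{6}  →  sig = (2; 1)
  P={5,6}:  v_{5} + v_{6} = v_{4}  →  sig = (2; 1)

Hence PRS(X_Σ) =
[(2; —), (2; —), (2; —), (2; 1), (2; 1), (2; 1), (2; 1), (2; 1), (2; 1)]


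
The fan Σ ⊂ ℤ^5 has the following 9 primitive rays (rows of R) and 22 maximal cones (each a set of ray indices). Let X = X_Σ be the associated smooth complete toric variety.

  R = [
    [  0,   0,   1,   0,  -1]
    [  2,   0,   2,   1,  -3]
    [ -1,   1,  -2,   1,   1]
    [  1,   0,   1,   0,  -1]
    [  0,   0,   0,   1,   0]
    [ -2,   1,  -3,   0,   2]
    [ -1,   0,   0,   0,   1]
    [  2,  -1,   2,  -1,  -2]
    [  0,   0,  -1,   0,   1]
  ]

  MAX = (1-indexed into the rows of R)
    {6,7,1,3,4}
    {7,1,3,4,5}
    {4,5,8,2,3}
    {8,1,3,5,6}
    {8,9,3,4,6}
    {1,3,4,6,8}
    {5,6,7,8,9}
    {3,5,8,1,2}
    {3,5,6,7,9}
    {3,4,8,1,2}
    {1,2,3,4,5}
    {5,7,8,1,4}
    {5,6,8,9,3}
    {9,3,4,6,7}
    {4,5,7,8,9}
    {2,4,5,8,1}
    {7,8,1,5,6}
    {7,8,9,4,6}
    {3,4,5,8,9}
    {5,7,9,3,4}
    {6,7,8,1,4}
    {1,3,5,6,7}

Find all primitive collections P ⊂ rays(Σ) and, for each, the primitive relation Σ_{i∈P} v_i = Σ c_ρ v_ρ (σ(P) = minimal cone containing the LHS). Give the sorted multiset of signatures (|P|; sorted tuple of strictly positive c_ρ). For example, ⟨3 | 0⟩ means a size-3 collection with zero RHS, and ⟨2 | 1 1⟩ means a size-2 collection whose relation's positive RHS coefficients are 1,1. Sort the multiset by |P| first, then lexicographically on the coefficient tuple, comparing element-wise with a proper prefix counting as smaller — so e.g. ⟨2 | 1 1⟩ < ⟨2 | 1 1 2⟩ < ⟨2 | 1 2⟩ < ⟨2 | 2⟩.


7 collections generate NE(X_Σ); each relation:

  • {1,9}:  v_{1} + v_{9} = 0  ⇒ sig = ⟨2 | 0⟩
  • {2,7}:  v_{2} + v_{7} = v_{1} + v_{4} + v_{5}  ⇒ sig = ⟨2 | 1 1 1⟩
  • {2,9}:  v_{2} + v_{9} = v_{3} + v_{4} + v_{5} + v_{8}  ⇒ sig = ⟨2 | 1 1 1 1⟩
  • {2,6}:  v_{2} + v_{6} = v_{1} + 2·v_{3} + v_{8}  ⇒ sig = ⟨2 | 1 1 2⟩
  • {3,7,8}:  v_{3} + v_{7} + v_{8} = 0  ⇒ sig = ⟨3 | 0⟩
  • {4,5,6}:  v_{4} + v_{5} + v_{6} = v_{3}  ⇒ sig = ⟨3 | 1⟩
  • {1,3,4,5,8}:  v_{1} + v_{3} + v_{4} + v_{5} + v_{8} = v_{2}  ⇒ sig = ⟨5 | 1⟩

so the primitive-relation signature multiset is
    ⟨2 | 0⟩
    ⟨2 | 1 1 1⟩
    ⟨2 | 1 1 1 1⟩
    ⟨2 | 1 1 2⟩
    ⟨3 | 0⟩
    ⟨3 | 1⟩
    ⟨5 | 1⟩


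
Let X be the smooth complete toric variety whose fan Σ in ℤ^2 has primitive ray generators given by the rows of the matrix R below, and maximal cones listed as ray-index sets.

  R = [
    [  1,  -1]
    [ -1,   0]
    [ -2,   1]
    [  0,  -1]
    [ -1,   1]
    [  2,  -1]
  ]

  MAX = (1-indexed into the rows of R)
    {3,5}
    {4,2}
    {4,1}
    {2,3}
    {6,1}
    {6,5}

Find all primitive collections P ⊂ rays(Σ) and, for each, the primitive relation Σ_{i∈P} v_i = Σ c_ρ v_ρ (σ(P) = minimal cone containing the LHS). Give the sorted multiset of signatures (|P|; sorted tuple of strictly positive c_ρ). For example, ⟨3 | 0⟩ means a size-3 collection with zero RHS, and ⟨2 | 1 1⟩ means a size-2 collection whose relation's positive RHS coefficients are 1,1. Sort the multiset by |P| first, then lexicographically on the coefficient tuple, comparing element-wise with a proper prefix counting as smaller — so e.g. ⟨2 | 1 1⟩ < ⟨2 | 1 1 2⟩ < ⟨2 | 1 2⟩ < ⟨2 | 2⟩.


The 9 primitive collections of Σ (r=6, n=2):

  • {1,5}:  v_{1} + v_{5} = 0 ; sig = ⟨2 | 0⟩
  • {3,6}:  v_{3} + v_{6} = 0 ; sig = ⟨2 | 0⟩
  • {1,2}:  v_{1} + v_{2} = v_{4} ; sig = ⟨2 | 1⟩
  • {1,3}:  v_{1} + v_{3} = v_{2} ; sig = ⟨2 | 1⟩
  • {2,5}:  v_{2} + v_{5} = v_{3} ; sig = ⟨2 | 1⟩
  • {2,6}:  v_{2} + v_{6} = v_{1} ; sig = ⟨2 | 1⟩
  • {4,5}:  v_{4} + v_{5} = v_{2} ; sig = ⟨2 | 1⟩
  • {3,4}:  v_{3} + v_{4} = 2·v_{2} ; sig = ⟨2 | 2⟩
  • {4,6}:  v_{4} + v_{6} = 2·v_{1} ; sig = ⟨2 | 2⟩

Signatures (|P|; sorted positive RHS coefficients), sorted:
    |P|=2: 9 collections, coeffs (), (), (1), (1), (1), (1), (1), (2), (2)


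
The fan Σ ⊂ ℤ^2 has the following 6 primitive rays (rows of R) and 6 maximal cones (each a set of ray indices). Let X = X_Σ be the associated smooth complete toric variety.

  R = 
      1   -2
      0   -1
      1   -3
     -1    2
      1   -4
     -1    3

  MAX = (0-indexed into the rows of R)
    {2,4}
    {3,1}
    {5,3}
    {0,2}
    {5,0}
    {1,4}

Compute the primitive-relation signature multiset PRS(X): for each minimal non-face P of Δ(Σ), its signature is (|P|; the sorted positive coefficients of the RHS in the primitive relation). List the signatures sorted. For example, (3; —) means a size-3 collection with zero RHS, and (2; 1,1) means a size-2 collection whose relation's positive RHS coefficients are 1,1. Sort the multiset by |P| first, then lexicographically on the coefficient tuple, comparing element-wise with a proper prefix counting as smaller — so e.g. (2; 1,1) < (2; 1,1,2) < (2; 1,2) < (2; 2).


The 9 primitive collections of Σ (r=6, n=2):

  {0,3}:  v_{0} + v_{3} = 0  so sig = (2; —)
  {2,5}:  v_{2} + v_{5} = 0  so sig = (2; —)
  {0,1}:  v_{0} + v_{1} = v_{2}  so sig = (2; 1)
  {1,2}:  v_{1} + v_{2} = v_{4}  so sig = (2; 1)
  {1,5}:  v_{1} + v_{5} = v_{3}  so sig = (2; 1)
  {2,3}:  v_{2} + v_{3} = v_{1}  so sig = (2; 1)
  {4,5}:  v_{4} + v_{5} = v_{1}  so sig = (2; 1)
  {0,4}:  v_{0} + v_{4} = 2·v_{2}  so sig = (2; 2)
  {3,4}:  v_{3} + v_{4} = 2·v_{1}  so sig = (2; 2)

so the primitive-relation signature multiset is
    |P|=2: 9 collections, coeffs (), (), (1), (1), (1), (1), (1), (2), (2)


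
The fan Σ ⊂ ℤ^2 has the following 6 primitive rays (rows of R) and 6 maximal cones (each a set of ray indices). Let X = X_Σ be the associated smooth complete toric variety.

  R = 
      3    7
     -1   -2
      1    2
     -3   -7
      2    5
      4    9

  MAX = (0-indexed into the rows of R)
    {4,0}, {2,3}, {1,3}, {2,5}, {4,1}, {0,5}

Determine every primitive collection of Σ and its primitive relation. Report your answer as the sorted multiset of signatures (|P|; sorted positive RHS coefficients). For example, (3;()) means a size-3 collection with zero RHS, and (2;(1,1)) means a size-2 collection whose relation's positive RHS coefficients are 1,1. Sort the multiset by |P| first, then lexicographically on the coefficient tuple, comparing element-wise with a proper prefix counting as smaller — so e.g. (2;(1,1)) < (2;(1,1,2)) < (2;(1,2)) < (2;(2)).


9 collections generate NE(X_Σ); each relation:

  P={0,3}:  v_{0} + v_{3} = 0 ; sig = (2;())
  P={1,2}:  v_{1} + v_{2} = 0 ; sig = (2;())
  P={0,1}:  v_{0} + v_{1} = v_{4} ; sig = (2;(1))
  P={0,2}:  v_{0} + v_{2} = v_{5} ; sig = (2;(1))
  P={1,5}:  v_{1} + v_{5} = v_{0} ; sig = (2;(1))
  P={2,4}:  v_{2} + v_{4} = v_{0} ; sig = (2;(1))
  P={3,4}:  v_{3} + v_{4} = v_{1} ; sig = (2;(1))
  P={3,5}:  v_{3} + v_{5} = v_{2} ; sig = (2;(1))
  P={4,5}:  v_{4} + v_{5} = 2·v_{0} ; sig = (2;(2))

Signatures (|P|; sorted positive RHS coefficients), sorted:
    |P|=2: 9 collections, coeffs (), (), (1), (1), (1), (1), (1), (1), (2)


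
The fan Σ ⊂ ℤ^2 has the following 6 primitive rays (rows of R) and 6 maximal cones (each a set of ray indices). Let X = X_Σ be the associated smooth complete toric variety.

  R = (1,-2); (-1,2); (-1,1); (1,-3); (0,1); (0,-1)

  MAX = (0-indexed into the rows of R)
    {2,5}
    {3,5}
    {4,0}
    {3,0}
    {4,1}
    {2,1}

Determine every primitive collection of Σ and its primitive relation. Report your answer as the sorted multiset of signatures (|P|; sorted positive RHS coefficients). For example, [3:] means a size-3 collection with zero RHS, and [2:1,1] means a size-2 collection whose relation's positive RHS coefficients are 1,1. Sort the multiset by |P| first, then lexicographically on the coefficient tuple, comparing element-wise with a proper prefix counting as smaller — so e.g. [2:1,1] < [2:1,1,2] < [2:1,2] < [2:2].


The 9 primitive collections of Σ (r=6, n=2):

  P={0,1}:  v_{0} + v_{1} = 0  so sig = [2:]
  P={4,5}:  v_{4} + v_{5} = 0  so sig = [2:]
  P={0,2}:  v_{0} + v_{2} = v_{5}  so sig = [2:1]
  P={0,5}:  v_{0} + v_{5} = v_{3}  so sig = [2:1]
  P={1,3}:  v_{1} + v_{3} = v_{5}  so sig = [2:1]
  P={1,5}:  v_{1} + v_{5} = v_{2}  so sig = [2:1]
  P={2,4}:  v_{2} + v_{4} = v_{1}  so sig = [2:1]
  P={3,4}:  v_{3} + v_{4} = v_{0}  so sig = [2:1]
  P={2,3}:  v_{2} + v_{3} = 2·v_{5}  so sig = [2:2]

Signatures (|P|; sorted positive RHS coefficients), sorted:
    |P|=2: 9 collections, coeffs (), (), (1), (1), (1), (1), (1), (1), (2)


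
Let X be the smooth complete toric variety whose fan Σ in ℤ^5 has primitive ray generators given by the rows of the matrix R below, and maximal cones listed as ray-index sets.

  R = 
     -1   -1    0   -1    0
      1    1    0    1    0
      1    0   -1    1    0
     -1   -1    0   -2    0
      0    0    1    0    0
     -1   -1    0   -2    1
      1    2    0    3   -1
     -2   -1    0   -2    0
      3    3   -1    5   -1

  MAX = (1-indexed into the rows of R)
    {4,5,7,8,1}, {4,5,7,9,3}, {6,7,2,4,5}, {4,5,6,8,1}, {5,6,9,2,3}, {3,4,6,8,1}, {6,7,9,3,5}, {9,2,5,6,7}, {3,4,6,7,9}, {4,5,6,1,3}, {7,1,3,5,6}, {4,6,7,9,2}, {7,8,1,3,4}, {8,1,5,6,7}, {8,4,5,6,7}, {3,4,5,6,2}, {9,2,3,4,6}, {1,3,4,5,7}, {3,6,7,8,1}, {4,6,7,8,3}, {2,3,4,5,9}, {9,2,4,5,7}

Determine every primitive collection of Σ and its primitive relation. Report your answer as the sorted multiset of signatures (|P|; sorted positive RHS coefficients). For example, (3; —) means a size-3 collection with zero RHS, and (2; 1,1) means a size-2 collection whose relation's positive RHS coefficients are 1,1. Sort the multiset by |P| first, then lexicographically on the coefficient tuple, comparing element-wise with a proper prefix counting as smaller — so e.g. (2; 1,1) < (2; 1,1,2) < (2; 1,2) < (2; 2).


9 collections generate NE(X_Σ); each relation:

  P={1,2}:  v_{1} + v_{2} = 0  ⟹  sig = (2; —)
  P={1,9}:  v_{1} + v_{9} = v_{3} + v_{7}  ⟹  sig = (2; 1,1)
  P={2,8}:  v_{2} + v_{8} = v_{4} + v_{6} + v_{7}  ⟹  sig = (2; 1,1,1)
  P={8,9}:  v_{8} + v_{9} = v_{3} + v_{4} + v_{6} + 2·v_{7}  ⟹  sig = (2; 1,1,1,2)
  P={2,3,7}:  v_{2} + v_{3} + v_{7} = v_{9}  ⟹  sig = (3; 1)
  P={3,5,8}:  v_{3} + v_{5} + v_{8} = v_{1}  ⟹  sig = (3; 1)
  P={1,4,6,7}:  v_{1} + v_{4} + v_{6} + v_{7} = v_{8}  ⟹  sig = (4; 1)
  P={4,5,6,9}:  v_{4} + v_{5} + v_{6} + v_{9} = v_{2}  ⟹  sig = (4; 1)
  P={3,4,5,6,7}:  v_{3} + v_{4} + v_{5} + v_{6} + v_{7} = 0  ⟹  sig = (5; —)

so the primitive-relation signature multiset is
    (2; —)
    (2; 1,1)
    (2; 1,1,1)
    (2; 1,1,1,2)
    (3; 1)
    (3; 1)
    (4; 1)
    (4; 1)
    (5; —)
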